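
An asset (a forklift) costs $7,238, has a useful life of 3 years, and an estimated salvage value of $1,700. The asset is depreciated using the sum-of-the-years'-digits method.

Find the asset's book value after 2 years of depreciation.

Depreciable base = $7,238 − $1,700 = $5,538.
Sum of the years' digits = 3+2+1 = 6.
Year 1: $5,538 × 3/6 = $2,769. Book value $4,469.
Year 2: $5,538 × 2/6 = $1,846. Book value $2,623.

$2,623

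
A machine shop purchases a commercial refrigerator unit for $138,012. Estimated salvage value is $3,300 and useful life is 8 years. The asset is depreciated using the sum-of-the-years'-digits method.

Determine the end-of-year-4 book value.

$40,720

Depreciable base = $138,012 − $3,300 = $134,712.
Sum of the years' digits = 8+7+6+5+4+3+2+1 = 36.
Year 1: $134,712 × 8/36 = $29,936. Book value $108,076.
Year 2: $134,712 × 7/36 = $26,194. Book value $81,882.
Year 3: $134,712 × 6/36 = $22,452. Book value $59,430.
Year 4: $134,712 × 5/36 = $18,710. Book value $40,720.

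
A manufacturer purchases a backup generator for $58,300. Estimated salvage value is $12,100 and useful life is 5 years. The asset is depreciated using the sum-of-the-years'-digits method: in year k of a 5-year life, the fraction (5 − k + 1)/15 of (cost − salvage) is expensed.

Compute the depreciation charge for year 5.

$3,080

Depreciable base = $58,300 − $12,100 = $46,200.
Sum of the years' digits = 5+4+3+2+1 = 15.
Year 1: $46,200 × 5/15 = $15,400. Book value $42,900.
Year 2: $46,200 × 4/15 = $12,320. Book value $30,580.
Year 3: $46,200 × 3/15 = $9,240. Book value $21,340.
Year 4: $46,200 × 2/15 = $6,160. Book value $15,180.
Year 5: $46,200 × 1/15 = $3,080. Book value $12,100.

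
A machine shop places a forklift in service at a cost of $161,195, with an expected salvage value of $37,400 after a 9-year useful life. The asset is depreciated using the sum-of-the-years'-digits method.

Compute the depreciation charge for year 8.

Depreciable base = $161,195 − $37,400 = $123,795.
Sum of the years' digits = 9+8+7+6+5+4+3+2+1 = 45.
Year 1: $123,795 × 9/45 = $24,759. Book value $136,436.
Year 2: $123,795 × 8/45 = $22,008. Book value $114,428.
Year 3: $123,795 × 7/45 = $19,257. Book value $95,171.
Year 4: $123,795 × 6/45 = $16,506. Book value $78,665.
Year 5: $123,795 × 5/45 = $13,755. Book value $64,910.
Year 6: $123,795 × 4/45 = $11,004. Book value $53,906.
Year 7: $123,795 × 3/45 = $8,253. Book value $45,653.
Year 8: $123,795 × 2/45 = $5,502. Book value $40,151.

$5,502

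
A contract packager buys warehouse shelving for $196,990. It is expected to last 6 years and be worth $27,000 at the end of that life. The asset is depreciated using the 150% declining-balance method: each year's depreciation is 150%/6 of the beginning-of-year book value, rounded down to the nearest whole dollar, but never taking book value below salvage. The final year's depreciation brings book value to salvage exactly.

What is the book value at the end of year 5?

$46,748

Depreciable base = $196,990 − $27,000 = $169,990.
Year 1: ⌊$196,990 × 150%/6⌋ = $49,247. Book value $147,743.
Year 2: ⌊$147,743 × 150%/6⌋ = $36,935. Book value $110,808.
Year 3: ⌊$110,808 × 150%/6⌋ = $27,702. Book value $83,106.
Year 4: ⌊$83,106 × 150%/6⌋ = $20,776. Book value $62,330.
Year 5: ⌊$62,330 × 150%/6⌋ = $15,582. Book value $46,748.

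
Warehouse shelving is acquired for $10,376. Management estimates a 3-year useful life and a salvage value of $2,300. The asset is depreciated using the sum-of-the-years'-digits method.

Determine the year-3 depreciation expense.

$1,346

Depreciable base = $10,376 − $2,300 = $8,076.
Sum of the years' digits = 3+2+1 = 6.
Year 1: $8,076 × 3/6 = $4,038. Book value $6,338.
Year 2: $8,076 × 2/6 = $2,692. Book value $3,646.
Year 3: $8,076 × 1/6 = $1,346. Book value $2,300.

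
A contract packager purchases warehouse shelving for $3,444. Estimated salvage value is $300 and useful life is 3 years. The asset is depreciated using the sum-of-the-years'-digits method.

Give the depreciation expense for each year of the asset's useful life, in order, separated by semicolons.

Depreciable base = $3,444 − $300 = $3,144.
Sum of the years' digits = 3+2+1 = 6.
Year 1: $3,144 × 3/6 = $1,572. Book value $1,872.
Year 2: $3,144 × 2/6 = $1,048. Book value $824.
Year 3: $3,144 × 1/6 = $524. Book value $300.

$1,572; $1,048; $524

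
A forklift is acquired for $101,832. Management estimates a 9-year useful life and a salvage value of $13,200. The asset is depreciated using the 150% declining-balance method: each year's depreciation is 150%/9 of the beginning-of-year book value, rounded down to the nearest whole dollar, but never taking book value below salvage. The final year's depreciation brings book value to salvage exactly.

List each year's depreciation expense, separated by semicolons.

$16,972; $14,143; $11,786; $9,821; $8,185; $6,820; $5,684; $4,736; $10,485

Depreciable base = $101,832 − $13,200 = $88,632.
Year 1: ⌊$101,832 × 150%/9⌋ = $16,972. Book value $84,860.
Year 2: ⌊$84,860 × 150%/9⌋ = $14,143. Book value $70,717.
Year 3: ⌊$70,717 × 150%/9⌋ = $11,786. Book value $58,931.
Year 4: ⌊$58,931 × 150%/9⌋ = $9,821. Book value $49,110.
Year 5: ⌊$49,110 × 150%/9⌋ = $8,185. Book value $40,925.
Year 6: ⌊$40,925 × 150%/9⌋ = $6,820. Book value $34,105.
Year 7: ⌊$34,105 × 150%/9⌋ = $5,684. Book value $28,421.
Year 8: ⌊$28,421 × 150%/9⌋ = $4,736. Book value $23,685.
Year 9 (final): $23,685 − $13,200 = $10,485. Book value $13,200.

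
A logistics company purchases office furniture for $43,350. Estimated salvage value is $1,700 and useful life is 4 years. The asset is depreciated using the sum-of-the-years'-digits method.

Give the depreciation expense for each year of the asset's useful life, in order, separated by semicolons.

Depreciable base = $43,350 − $1,700 = $41,650.
Sum of the years' digits = 4+3+2+1 = 10.
Year 1: $41,650 × 4/10 = $16,660. Book value $26,690.
Year 2: $41,650 × 3/10 = $12,495. Book value $14,195.
Year 3: $41,650 × 2/10 = $8,330. Book value $5,865.
Year 4: $41,650 × 1/10 = $4,165. Book value $1,700.

$16,660; $12,495; $8,330; $4,165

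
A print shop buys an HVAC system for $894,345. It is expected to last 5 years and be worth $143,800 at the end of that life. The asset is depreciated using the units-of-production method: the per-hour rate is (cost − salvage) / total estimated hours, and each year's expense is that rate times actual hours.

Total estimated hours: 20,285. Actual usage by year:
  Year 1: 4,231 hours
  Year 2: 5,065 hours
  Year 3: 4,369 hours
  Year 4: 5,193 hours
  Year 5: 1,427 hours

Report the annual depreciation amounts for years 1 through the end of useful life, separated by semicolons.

Depreciable base = $894,345 − $143,800 = $750,545.
Rate = $750,545 / 20,285 hours = $37 per hour.
Year 1: 4,231 × $37 = $156,547. Book value $737,798.
Year 2: 5,065 × $37 = $187,405. Book value $550,393.
Year 3: 4,369 × $37 = $161,653. Book value $388,740.
Year 4: 5,193 × $37 = $192,141. Book value $196,599.
Year 5: 1,427 × $37 = $52,799. Book value $143,800.

$156,547; $187,405; $161,653; $192,141; $52,799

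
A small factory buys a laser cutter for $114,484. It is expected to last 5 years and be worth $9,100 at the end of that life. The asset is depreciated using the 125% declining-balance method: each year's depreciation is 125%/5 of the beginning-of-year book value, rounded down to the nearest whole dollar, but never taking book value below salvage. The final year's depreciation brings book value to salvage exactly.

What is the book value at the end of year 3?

$48,299

Depreciable base = $114,484 − $9,100 = $105,384.
Year 1: ⌊$114,484 × 125%/5⌋ = $28,621. Book value $85,863.
Year 2: ⌊$85,863 × 125%/5⌋ = $21,465. Book value $64,398.
Year 3: ⌊$64,398 × 125%/5⌋ = $16,099. Book value $48,299.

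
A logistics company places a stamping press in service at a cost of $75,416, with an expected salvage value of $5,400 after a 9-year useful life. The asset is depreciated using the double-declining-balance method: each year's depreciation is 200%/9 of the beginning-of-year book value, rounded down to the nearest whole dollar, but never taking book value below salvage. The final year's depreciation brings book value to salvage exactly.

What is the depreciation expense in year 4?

Depreciable base = $75,416 − $5,400 = $70,016.
Year 1: ⌊$75,416 × 200%/9⌋ = $16,759. Book value $58,657.
Year 2: ⌊$58,657 × 200%/9⌋ = $13,034. Book value $45,623.
Year 3: ⌊$45,623 × 200%/9⌋ = $10,138. Book value $35,485.
Year 4: ⌊$35,485 × 200%/9⌋ = $7,885. Book value $27,600.

$7,885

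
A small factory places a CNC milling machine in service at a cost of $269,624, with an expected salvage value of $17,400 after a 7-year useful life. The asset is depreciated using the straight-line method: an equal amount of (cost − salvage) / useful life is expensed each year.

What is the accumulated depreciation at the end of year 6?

$216,192

Depreciable base = $269,624 − $17,400 = $252,224.
Annual expense = $252,224 / 7 = $36,032.
End of year 1: book value $233,592.
End of year 2: book value $197,560.
End of year 3: book value $161,528.
End of year 4: book value $125,496.
End of year 5: book value $89,464.
End of year 6: book value $53,432.
Accumulated through year 6 = $269,624 − $53,432 = $216,192.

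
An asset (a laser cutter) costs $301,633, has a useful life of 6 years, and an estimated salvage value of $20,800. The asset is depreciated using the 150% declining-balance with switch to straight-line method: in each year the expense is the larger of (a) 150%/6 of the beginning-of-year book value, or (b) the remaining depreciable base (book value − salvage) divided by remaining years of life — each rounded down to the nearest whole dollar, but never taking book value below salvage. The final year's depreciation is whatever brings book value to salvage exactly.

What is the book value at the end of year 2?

$169,669

Depreciable base = $301,633 − $20,800 = $280,833.
Year 1: DB = ⌊$301,633 × 150%/6⌋ = $75,408; SL = ⌊$280,833/6⌋ = $46,805 → take DB $75,408. Book value $226,225.
Year 2: DB = ⌊$226,225 × 150%/6⌋ = $56,556; SL = ⌊$205,425/5⌋ = $41,085 → take DB $56,556. Book value $169,669.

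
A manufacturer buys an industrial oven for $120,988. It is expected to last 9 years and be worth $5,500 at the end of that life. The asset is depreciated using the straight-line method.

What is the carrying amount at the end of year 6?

Depreciable base = $120,988 − $5,500 = $115,488.
Annual expense = $115,488 / 9 = $12,832.
End of year 1: book value $108,156.
End of year 2: book value $95,324.
End of year 3: book value $82,492.
End of year 4: book value $69,660.
End of year 5: book value $56,828.
End of year 6: book value $43,996.

$43,996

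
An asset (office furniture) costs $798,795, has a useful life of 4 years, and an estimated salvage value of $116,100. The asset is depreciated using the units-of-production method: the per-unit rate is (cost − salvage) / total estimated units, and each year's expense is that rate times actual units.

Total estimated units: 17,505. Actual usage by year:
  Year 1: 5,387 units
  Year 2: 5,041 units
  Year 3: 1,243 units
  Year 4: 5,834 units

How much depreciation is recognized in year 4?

$227,526

Depreciable base = $798,795 − $116,100 = $682,695.
Rate = $682,695 / 17,505 units = $39 per unit.
Year 1: 5,387 × $39 = $210,093. Book value $588,702.
Year 2: 5,041 × $39 = $196,599. Book value $392,103.
Year 3: 1,243 × $39 = $48,477. Book value $343,626.
Year 4: 5,834 × $39 = $227,526. Book value $116,100.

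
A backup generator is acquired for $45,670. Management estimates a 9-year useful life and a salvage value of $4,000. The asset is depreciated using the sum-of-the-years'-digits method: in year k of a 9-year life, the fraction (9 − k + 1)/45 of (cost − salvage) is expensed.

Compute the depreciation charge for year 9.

Depreciable base = $45,670 − $4,000 = $41,670.
Sum of the years' digits = 9+8+7+6+5+4+3+2+1 = 45.
Year 1: $41,670 × 9/45 = $8,334. Book value $37,336.
Year 2: $41,670 × 8/45 = $7,408. Book value $29,928.
Year 3: $41,670 × 7/45 = $6,482. Book value $23,446.
Year 4: $41,670 × 6/45 = $5,556. Book value $17,890.
Year 5: $41,670 × 5/45 = $4,630. Book value $13,260.
Year 6: $41,670 × 4/45 = $3,704. Book value $9,556.
Year 7: $41,670 × 3/45 = $2,778. Book value $6,778.
Year 8: $41,670 × 2/45 = $1,852. Book value $4,926.
Year 9: $41,670 × 1/45 = $926. Book value $4,000.

$926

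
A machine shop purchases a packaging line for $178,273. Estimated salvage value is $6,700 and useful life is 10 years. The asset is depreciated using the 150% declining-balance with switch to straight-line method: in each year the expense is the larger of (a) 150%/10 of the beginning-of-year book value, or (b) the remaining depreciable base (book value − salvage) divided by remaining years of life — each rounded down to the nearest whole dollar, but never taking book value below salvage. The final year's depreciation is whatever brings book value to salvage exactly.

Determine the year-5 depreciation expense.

Depreciable base = $178,273 − $6,700 = $171,573.
Year 1: DB = ⌊$178,273 × 150%/10⌋ = $26,740; SL = ⌊$171,573/10⌋ = $17,157 → take DB $26,740. Book value $151,533.
Year 2: DB = ⌊$151,533 × 150%/10⌋ = $22,729; SL = ⌊$144,833/9⌋ = $16,092 → take DB $22,729. Book value $128,804.
Year 3: DB = ⌊$128,804 × 150%/10⌋ = $19,320; SL = ⌊$122,104/8⌋ = $15,263 → take DB $19,320. Book value $109,484.
Year 4: DB = ⌊$109,484 × 150%/10⌋ = $16,422; SL = ⌊$102,784/7⌋ = $14,683 → take DB $16,422. Book value $93,062.
Year 5: DB = ⌊$93,062 × 150%/10⌋ = $13,959; SL = ⌊$86,362/6⌋ = $14,393 → take SL $14,393. Book value $78,669.

$14,393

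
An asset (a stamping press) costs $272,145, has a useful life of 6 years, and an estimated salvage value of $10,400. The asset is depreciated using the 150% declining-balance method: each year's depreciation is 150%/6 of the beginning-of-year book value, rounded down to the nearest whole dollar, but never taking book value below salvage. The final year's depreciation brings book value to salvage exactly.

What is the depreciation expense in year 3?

$38,270

Depreciable base = $272,145 − $10,400 = $261,745.
Year 1: ⌊$272,145 × 150%/6⌋ = $68,036. Book value $204,109.
Year 2: ⌊$204,109 × 150%/6⌋ = $51,027. Book value $153,082.
Year 3: ⌊$153,082 × 150%/6⌋ = $38,270. Book value $114,812.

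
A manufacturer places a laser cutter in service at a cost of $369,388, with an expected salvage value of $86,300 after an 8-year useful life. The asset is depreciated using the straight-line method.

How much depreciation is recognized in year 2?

Depreciable base = $369,388 − $86,300 = $283,088.
Annual expense = $283,088 / 8 = $35,386.

$35,386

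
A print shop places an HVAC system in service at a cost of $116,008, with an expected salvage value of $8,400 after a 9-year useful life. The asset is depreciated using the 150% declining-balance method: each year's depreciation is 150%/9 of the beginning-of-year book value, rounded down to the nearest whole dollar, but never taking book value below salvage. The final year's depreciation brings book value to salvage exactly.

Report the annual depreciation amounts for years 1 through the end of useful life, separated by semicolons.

Depreciable base = $116,008 − $8,400 = $107,608.
Year 1: ⌊$116,008 × 150%/9⌋ = $19,334. Book value $96,674.
Year 2: ⌊$96,674 × 150%/9⌋ = $16,112. Book value $80,562.
Year 3: ⌊$80,562 × 150%/9⌋ = $13,427. Book value $67,135.
Year 4: ⌊$67,135 × 150%/9⌋ = $11,189. Book value $55,946.
Year 5: ⌊$55,946 × 150%/9⌋ = $9,324. Book value $46,622.
Year 6: ⌊$46,622 × 150%/9⌋ = $7,770. Book value $38,852.
Year 7: ⌊$38,852 × 150%/9⌋ = $6,475. Book value $32,377.
Year 8: ⌊$32,377 × 150%/9⌋ = $5,396. Book value $26,981.
Year 9 (final): $26,981 − $8,400 = $18,581. Book value $8,400.

$19,334; $16,112; $13,427; $11,189; $9,324; $7,770; $6,475; $5,396; $18,581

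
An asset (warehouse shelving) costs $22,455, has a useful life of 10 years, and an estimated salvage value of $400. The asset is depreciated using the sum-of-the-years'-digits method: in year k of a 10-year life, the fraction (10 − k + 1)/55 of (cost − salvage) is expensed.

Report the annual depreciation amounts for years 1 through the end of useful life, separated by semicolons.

$4,010; $3,609; $3,208; $2,807; $2,406; $2,005; $1,604; $1,203; $802; $401

Depreciable base = $22,455 − $400 = $22,055.
Sum of the years' digits = 10+9+8+7+6+5+4+3+2+1 = 55.
Year 1: $22,055 × 10/55 = $4,010. Book value $18,445.
Year 2: $22,055 × 9/55 = $3,609. Book value $14,836.
Year 3: $22,055 × 8/55 = $3,208. Book value $11,628.
Year 4: $22,055 × 7/55 = $2,807. Book value $8,821.
Year 5: $22,055 × 6/55 = $2,406. Book value $6,415.
Year 6: $22,055 × 5/55 = $2,005. Book value $4,410.
Year 7: $22,055 × 4/55 = $1,604. Book value $2,806.
Year 8: $22,055 × 3/55 = $1,203. Book value $1,603.
Year 9: $22,055 × 2/55 = $802. Book value $801.
Year 10: $22,055 × 1/55 = $401. Book value $400.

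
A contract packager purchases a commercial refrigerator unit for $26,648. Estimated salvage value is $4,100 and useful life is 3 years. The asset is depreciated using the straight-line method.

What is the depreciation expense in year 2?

Depreciable base = $26,648 − $4,100 = $22,548.
Annual expense = $22,548 / 3 = $7,516.

$7,516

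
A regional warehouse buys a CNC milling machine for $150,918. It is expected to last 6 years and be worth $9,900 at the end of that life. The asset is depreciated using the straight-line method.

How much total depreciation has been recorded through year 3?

Depreciable base = $150,918 − $9,900 = $141,018.
Annual expense = $141,018 / 6 = $23,503.
End of year 1: book value $127,415.
End of year 2: book value $103,912.
End of year 3: book value $80,409.
Accumulated through year 3 = $150,918 − $80,409 = $70,509.

$70,509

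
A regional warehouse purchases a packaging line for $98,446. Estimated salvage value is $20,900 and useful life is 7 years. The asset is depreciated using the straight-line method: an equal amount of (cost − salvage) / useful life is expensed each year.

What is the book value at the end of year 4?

Depreciable base = $98,446 − $20,900 = $77,546.
Annual expense = $77,546 / 7 = $11,078.
End of year 1: book value $87,368.
End of year 2: book value $76,290.
End of year 3: book value $65,212.
End of year 4: book value $54,134.

$54,134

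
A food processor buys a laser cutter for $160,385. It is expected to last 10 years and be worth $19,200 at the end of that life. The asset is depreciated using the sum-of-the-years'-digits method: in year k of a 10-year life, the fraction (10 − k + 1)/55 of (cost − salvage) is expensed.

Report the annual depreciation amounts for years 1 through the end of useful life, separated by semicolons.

$25,670; $23,103; $20,536; $17,969; $15,402; $12,835; $10,268; $7,701; $5,134; $2,567

Depreciable base = $160,385 − $19,200 = $141,185.
Sum of the years' digits = 10+9+8+7+6+5+4+3+2+1 = 55.
Year 1: $141,185 × 10/55 = $25,670. Book value $134,715.
Year 2: $141,185 × 9/55 = $23,103. Book value $111,612.
Year 3: $141,185 × 8/55 = $20,536. Book value $91,076.
Year 4: $141,185 × 7/55 = $17,969. Book value $73,107.
Year 5: $141,185 × 6/55 = $15,402. Book value $57,705.
Year 6: $141,185 × 5/55 = $12,835. Book value $44,870.
Year 7: $141,185 × 4/55 = $10,268. Book value $34,602.
Year 8: $141,185 × 3/55 = $7,701. Book value $26,901.
Year 9: $141,185 × 2/55 = $5,134. Book value $21,767.
Year 10: $141,185 × 1/55 = $2,567. Book value $19,200.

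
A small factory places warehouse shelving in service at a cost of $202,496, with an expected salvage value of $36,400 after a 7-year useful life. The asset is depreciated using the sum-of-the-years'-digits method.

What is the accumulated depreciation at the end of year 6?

Depreciable base = $202,496 − $36,400 = $166,096.
Sum of the years' digits = 7+6+5+4+3+2+1 = 28.
Year 1: $166,096 × 7/28 = $41,524. Book value $160,972.
Year 2: $166,096 × 6/28 = $35,592. Book value $125,380.
Year 3: $166,096 × 5/28 = $29,660. Book value $95,720.
Year 4: $166,096 × 4/28 = $23,728. Book value $71,992.
Year 5: $166,096 × 3/28 = $17,796. Book value $54,196.
Year 6: $166,096 × 2/28 = $11,864. Book value $42,332.
Accumulated through year 6 = $202,496 − $42,332 = $160,164.

$160,164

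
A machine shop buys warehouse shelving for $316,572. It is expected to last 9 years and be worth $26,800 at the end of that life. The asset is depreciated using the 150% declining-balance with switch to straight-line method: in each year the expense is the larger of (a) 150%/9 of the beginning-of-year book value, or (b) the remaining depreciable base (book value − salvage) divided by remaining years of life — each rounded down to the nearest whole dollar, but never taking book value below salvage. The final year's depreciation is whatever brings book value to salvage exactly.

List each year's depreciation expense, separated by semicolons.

$52,762; $43,968; $36,640; $30,533; $25,444; $25,106; $25,106; $25,106; $25,107

Depreciable base = $316,572 − $26,800 = $289,772.
Year 1: DB = ⌊$316,572 × 150%/9⌋ = $52,762; SL = ⌊$289,772/9⌋ = $32,196 → take DB $52,762. Book value $263,810.
Year 2: DB = ⌊$263,810 × 150%/9⌋ = $43,968; SL = ⌊$237,010/8⌋ = $29,626 → take DB $43,968. Book value $219,842.
Year 3: DB = ⌊$219,842 × 150%/9⌋ = $36,640; SL = ⌊$193,042/7⌋ = $27,577 → take DB $36,640. Book value $183,202.
Year 4: DB = ⌊$183,202 × 150%/9⌋ = $30,533; SL = ⌊$156,402/6⌋ = $26,067 → take DB $30,533. Book value $152,669.
Year 5: DB = ⌊$152,669 × 150%/9⌋ = $25,444; SL = ⌊$125,869/5⌋ = $25,173 → take DB $25,444. Book value $127,225.
Year 6: DB = ⌊$127,225 × 150%/9⌋ = $21,204; SL = ⌊$100,425/4⌋ = $25,106 → take SL $25,106. Book value $102,119.
Year 7: DB = ⌊$102,119 × 150%/9⌋ = $17,019; SL = ⌊$75,319/3⌋ = $25,106 → take SL $25,106. Book value $77,013.
Year 8: DB = ⌊$77,013 × 150%/9⌋ = $12,835; SL = ⌊$50,213/2⌋ = $25,106 → take SL $25,106. Book value $51,907.
Year 9 (final): $51,907 − $26,800 = $25,107. Book value $26,800.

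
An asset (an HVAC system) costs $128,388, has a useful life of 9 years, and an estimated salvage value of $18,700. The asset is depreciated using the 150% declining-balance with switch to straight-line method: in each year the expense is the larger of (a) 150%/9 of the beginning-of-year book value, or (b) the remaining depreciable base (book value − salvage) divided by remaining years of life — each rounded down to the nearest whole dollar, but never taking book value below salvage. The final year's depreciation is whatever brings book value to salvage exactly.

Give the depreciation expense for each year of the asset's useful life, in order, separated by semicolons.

Depreciable base = $128,388 − $18,700 = $109,688.
Year 1: DB = ⌊$128,388 × 150%/9⌋ = $21,398; SL = ⌊$109,688/9⌋ = $12,187 → take DB $21,398. Book value $106,990.
Year 2: DB = ⌊$106,990 × 150%/9⌋ = $17,831; SL = ⌊$88,290/8⌋ = $11,036 → take DB $17,831. Book value $89,159.
Year 3: DB = ⌊$89,159 × 150%/9⌋ = $14,859; SL = ⌊$70,459/7⌋ = $10,065 → take DB $14,859. Book value $74,300.
Year 4: DB = ⌊$74,300 × 150%/9⌋ = $12,383; SL = ⌊$55,600/6⌋ = $9,266 → take DB $12,383. Book value $61,917.
Year 5: DB = ⌊$61,917 × 150%/9⌋ = $10,319; SL = ⌊$43,217/5⌋ = $8,643 → take DB $10,319. Book value $51,598.
Year 6: DB = ⌊$51,598 × 150%/9⌋ = $8,599; SL = ⌊$32,898/4⌋ = $8,224 → take DB $8,599. Book value $42,999.
Year 7: DB = ⌊$42,999 × 150%/9⌋ = $7,166; SL = ⌊$24,299/3⌋ = $8,099 → take SL $8,099. Book value $34,900.
Year 8: DB = ⌊$34,900 × 150%/9⌋ = $5,816; SL = ⌊$16,200/2⌋ = $8,100 → take SL $8,100. Book value $26,800.
Year 9 (final): $26,800 − $18,700 = $8,100. Book value $18,700.

$21,398; $17,831; $14,859; $12,383; $10,319; $8,599; $8,099; $8,100; $8,100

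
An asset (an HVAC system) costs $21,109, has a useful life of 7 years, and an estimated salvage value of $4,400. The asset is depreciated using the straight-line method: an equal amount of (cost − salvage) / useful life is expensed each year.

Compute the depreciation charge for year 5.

Depreciable base = $21,109 − $4,400 = $16,709.
Annual expense = $16,709 / 7 = $2,387.

$2,387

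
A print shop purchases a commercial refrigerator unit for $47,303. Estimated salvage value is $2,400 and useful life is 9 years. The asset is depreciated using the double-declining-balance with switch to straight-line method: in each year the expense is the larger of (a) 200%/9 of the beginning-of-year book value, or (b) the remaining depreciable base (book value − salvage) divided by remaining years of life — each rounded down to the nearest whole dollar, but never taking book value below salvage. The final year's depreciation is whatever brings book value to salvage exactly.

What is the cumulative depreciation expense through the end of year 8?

$42,212

Depreciable base = $47,303 − $2,400 = $44,903.
Year 1: DB = ⌊$47,303 × 200%/9⌋ = $10,511; SL = ⌊$44,903/9⌋ = $4,989 → take DB $10,511. Book value $36,792.
Year 2: DB = ⌊$36,792 × 200%/9⌋ = $8,176; SL = ⌊$34,392/8⌋ = $4,299 → take DB $8,176. Book value $28,616.
Year 3: DB = ⌊$28,616 × 200%/9⌋ = $6,359; SL = ⌊$26,216/7⌋ = $3,745 → take DB $6,359. Book value $22,257.
Year 4: DB = ⌊$22,257 × 200%/9⌋ = $4,946; SL = ⌊$19,857/6⌋ = $3,309 → take DB $4,946. Book value $17,311.
Year 5: DB = ⌊$17,311 × 200%/9⌋ = $3,846; SL = ⌊$14,911/5⌋ = $2,982 → take DB $3,846. Book value $13,465.
Year 6: DB = ⌊$13,465 × 200%/9⌋ = $2,992; SL = ⌊$11,065/4⌋ = $2,766 → take DB $2,992. Book value $10,473.
Year 7: DB = ⌊$10,473 × 200%/9⌋ = $2,327; SL = ⌊$8,073/3⌋ = $2,691 → take SL $2,691. Book value $7,782.
Year 8: DB = ⌊$7,782 × 200%/9⌋ = $1,729; SL = ⌊$5,382/2⌋ = $2,691 → take SL $2,691. Book value $5,091.
Accumulated through year 8 = $47,303 − $5,091 = $42,212.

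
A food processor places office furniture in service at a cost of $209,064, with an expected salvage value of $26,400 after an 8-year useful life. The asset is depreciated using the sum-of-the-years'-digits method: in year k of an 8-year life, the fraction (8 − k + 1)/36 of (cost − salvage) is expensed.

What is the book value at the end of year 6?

Depreciable base = $209,064 − $26,400 = $182,664.
Sum of the years' digits = 8+7+6+5+4+3+2+1 = 36.
Year 1: $182,664 × 8/36 = $40,592. Book value $168,472.
Year 2: $182,664 × 7/36 = $35,518. Book value $132,954.
Year 3: $182,664 × 6/36 = $30,444. Book value $102,510.
Year 4: $182,664 × 5/36 = $25,370. Book value $77,140.
Year 5: $182,664 × 4/36 = $20,296. Book value $56,844.
Year 6: $182,664 × 3/36 = $15,222. Book value $41,622.

$41,622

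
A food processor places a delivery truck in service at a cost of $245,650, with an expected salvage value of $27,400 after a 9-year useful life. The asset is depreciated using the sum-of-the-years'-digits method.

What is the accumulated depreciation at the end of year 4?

Depreciable base = $245,650 − $27,400 = $218,250.
Sum of the years' digits = 9+8+7+6+5+4+3+2+1 = 45.
Year 1: $218,250 × 9/45 = $43,650. Book value $202,000.
Year 2: $218,250 × 8/45 = $38,800. Book value $163,200.
Year 3: $218,250 × 7/45 = $33,950. Book value $129,250.
Year 4: $218,250 × 6/45 = $29,100. Book value $100,150.
Accumulated through year 4 = $245,650 − $100,150 = $145,500.

$145,500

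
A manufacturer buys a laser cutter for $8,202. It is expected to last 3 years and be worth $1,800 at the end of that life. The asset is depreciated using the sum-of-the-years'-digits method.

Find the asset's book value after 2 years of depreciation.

Depreciable base = $8,202 − $1,800 = $6,402.
Sum of the years' digits = 3+2+1 = 6.
Year 1: $6,402 × 3/6 = $3,201. Book value $5,001.
Year 2: $6,402 × 2/6 = $2,134. Book value $2,867.

$2,867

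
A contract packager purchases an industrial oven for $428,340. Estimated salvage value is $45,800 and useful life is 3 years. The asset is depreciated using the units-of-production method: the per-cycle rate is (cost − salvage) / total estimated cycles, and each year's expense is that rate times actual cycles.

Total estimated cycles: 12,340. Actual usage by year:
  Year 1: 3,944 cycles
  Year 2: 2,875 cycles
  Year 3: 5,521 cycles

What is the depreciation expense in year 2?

Depreciable base = $428,340 − $45,800 = $382,540.
Rate = $382,540 / 12,340 cycles = $31 per cycle.
Year 1: 3,944 × $31 = $122,264. Book value $306,076.
Year 2: 2,875 × $31 = $89,125. Book value $216,951.

$89,125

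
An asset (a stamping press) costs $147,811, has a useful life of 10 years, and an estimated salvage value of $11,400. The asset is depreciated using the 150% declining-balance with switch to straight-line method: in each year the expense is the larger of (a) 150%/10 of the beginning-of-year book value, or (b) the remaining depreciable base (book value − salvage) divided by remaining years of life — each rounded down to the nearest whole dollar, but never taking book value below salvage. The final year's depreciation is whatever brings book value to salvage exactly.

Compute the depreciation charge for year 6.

Depreciable base = $147,811 − $11,400 = $136,411.
Year 1: DB = ⌊$147,811 × 150%/10⌋ = $22,171; SL = ⌊$136,411/10⌋ = $13,641 → take DB $22,171. Book value $125,640.
Year 2: DB = ⌊$125,640 × 150%/10⌋ = $18,846; SL = ⌊$114,240/9⌋ = $12,693 → take DB $18,846. Book value $106,794.
Year 3: DB = ⌊$106,794 × 150%/10⌋ = $16,019; SL = ⌊$95,394/8⌋ = $11,924 → take DB $16,019. Book value $90,775.
Year 4: DB = ⌊$90,775 × 150%/10⌋ = $13,616; SL = ⌊$79,375/7⌋ = $11,339 → take DB $13,616. Book value $77,159.
Year 5: DB = ⌊$77,159 × 150%/10⌋ = $11,573; SL = ⌊$65,759/6⌋ = $10,959 → take DB $11,573. Book value $65,586.
Year 6: DB = ⌊$65,586 × 150%/10⌋ = $9,837; SL = ⌊$54,186/5⌋ = $10,837 → take SL $10,837. Book value $54,749.

$10,837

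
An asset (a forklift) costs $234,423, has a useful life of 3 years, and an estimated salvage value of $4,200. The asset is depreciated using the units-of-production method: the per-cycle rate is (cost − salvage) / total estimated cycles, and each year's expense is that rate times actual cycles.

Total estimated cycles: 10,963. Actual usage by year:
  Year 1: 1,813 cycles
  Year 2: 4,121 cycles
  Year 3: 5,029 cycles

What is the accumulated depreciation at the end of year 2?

$124,614

Depreciable base = $234,423 − $4,200 = $230,223.
Rate = $230,223 / 10,963 cycles = $21 per cycle.
Year 1: 1,813 × $21 = $38,073. Book value $196,350.
Year 2: 4,121 × $21 = $86,541. Book value $109,809.
Accumulated through year 2 = $234,423 − $109,809 = $124,614.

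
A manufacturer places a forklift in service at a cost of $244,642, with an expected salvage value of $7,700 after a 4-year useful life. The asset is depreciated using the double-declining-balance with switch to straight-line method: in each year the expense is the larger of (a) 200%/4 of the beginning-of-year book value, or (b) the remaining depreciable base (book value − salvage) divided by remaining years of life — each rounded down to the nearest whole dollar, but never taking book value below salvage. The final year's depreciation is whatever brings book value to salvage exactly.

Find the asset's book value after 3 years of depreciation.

Depreciable base = $244,642 − $7,700 = $236,942.
Year 1: DB = ⌊$244,642 × 200%/4⌋ = $122,321; SL = ⌊$236,942/4⌋ = $59,235 → take DB $122,321. Book value $122,321.
Year 2: DB = ⌊$122,321 × 200%/4⌋ = $61,160; SL = ⌊$114,621/3⌋ = $38,207 → take DB $61,160. Book value $61,161.
Year 3: DB = ⌊$61,161 × 200%/4⌋ = $30,580; SL = ⌊$53,461/2⌋ = $26,730 → take DB $30,580. Book value $30,581.

$30,581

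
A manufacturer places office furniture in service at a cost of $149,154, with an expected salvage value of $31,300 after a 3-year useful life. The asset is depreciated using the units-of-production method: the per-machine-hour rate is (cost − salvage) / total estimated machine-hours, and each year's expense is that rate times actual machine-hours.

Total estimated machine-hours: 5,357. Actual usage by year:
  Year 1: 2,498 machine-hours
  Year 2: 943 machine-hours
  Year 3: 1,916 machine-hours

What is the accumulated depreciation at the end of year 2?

Depreciable base = $149,154 − $31,300 = $117,854.
Rate = $117,854 / 5,357 machine-hours = $22 per machine-hour.
Year 1: 2,498 × $22 = $54,956. Book value $94,198.
Year 2: 943 × $22 = $20,746. Book value $73,452.
Accumulated through year 2 = $149,154 − $73,452 = $75,702.

$75,702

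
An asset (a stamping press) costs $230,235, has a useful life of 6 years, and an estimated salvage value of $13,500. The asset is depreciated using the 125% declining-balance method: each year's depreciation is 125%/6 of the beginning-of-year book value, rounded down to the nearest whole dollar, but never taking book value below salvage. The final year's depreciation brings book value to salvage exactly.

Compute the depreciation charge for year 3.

Depreciable base = $230,235 − $13,500 = $216,735.
Year 1: ⌊$230,235 × 125%/6⌋ = $47,965. Book value $182,270.
Year 2: ⌊$182,270 × 125%/6⌋ = $37,972. Book value $144,298.
Year 3: ⌊$144,298 × 125%/6⌋ = $30,062. Book value $114,236.

$30,062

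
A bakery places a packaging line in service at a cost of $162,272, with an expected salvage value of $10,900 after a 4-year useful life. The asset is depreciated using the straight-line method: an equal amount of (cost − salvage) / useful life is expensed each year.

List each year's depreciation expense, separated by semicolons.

$37,843; $37,843; $37,843; $37,843

Depreciable base = $162,272 − $10,900 = $151,372.
Annual expense = $151,372 / 4 = $37,843.
End of year 1: book value $124,429.
End of year 2: book value $86,586.
End of year 3: book value $48,743.
End of year 4: book value $10,900.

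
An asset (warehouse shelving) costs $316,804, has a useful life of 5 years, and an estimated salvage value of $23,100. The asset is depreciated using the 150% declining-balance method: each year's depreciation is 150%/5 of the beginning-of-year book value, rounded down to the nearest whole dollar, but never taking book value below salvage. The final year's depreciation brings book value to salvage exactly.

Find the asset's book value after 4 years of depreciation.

Depreciable base = $316,804 − $23,100 = $293,704.
Year 1: ⌊$316,804 × 150%/5⌋ = $95,041. Book value $221,763.
Year 2: ⌊$221,763 × 150%/5⌋ = $66,528. Book value $155,235.
Year 3: ⌊$155,235 × 150%/5⌋ = $46,570. Book value $108,665.
Year 4: ⌊$108,665 × 150%/5⌋ = $32,599. Book value $76,066.

$76,066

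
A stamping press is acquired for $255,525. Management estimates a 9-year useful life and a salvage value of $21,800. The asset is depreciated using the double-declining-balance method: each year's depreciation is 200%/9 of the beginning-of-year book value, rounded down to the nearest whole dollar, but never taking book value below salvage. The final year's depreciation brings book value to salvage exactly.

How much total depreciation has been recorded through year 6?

Depreciable base = $255,525 − $21,800 = $233,725.
Year 1: ⌊$255,525 × 200%/9⌋ = $56,783. Book value $198,742.
Year 2: ⌊$198,742 × 200%/9⌋ = $44,164. Book value $154,578.
Year 3: ⌊$154,578 × 200%/9⌋ = $34,350. Book value $120,228.
Year 4: ⌊$120,228 × 200%/9⌋ = $26,717. Book value $93,511.
Year 5: ⌊$93,511 × 200%/9⌋ = $20,780. Book value $72,731.
Year 6: ⌊$72,731 × 200%/9⌋ = $16,162. Book value $56,569.
Accumulated through year 6 = $255,525 − $56,569 = $198,956.

$198,956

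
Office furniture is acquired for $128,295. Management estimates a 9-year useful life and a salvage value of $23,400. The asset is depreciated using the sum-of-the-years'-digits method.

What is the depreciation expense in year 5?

Depreciable base = $128,295 − $23,400 = $104,895.
Sum of the years' digits = 9+8+7+6+5+4+3+2+1 = 45.
Year 1: $104,895 × 9/45 = $20,979. Book value $107,316.
Year 2: $104,895 × 8/45 = $18,648. Book value $88,668.
Year 3: $104,895 × 7/45 = $16,317. Book value $72,351.
Year 4: $104,895 × 6/45 = $13,986. Book value $58,365.
Year 5: $104,895 × 5/45 = $11,655. Book value $46,710.

$11,655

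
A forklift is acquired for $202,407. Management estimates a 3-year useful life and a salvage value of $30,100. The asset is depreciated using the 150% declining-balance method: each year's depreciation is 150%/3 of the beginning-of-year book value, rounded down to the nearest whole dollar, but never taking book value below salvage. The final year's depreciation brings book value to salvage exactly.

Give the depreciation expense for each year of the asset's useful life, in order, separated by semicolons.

Depreciable base = $202,407 − $30,100 = $172,307.
Year 1: ⌊$202,407 × 150%/3⌋ = $101,203. Book value $101,204.
Year 2: ⌊$101,204 × 150%/3⌋ = $50,602. Book value $50,602.
Year 3 (final): $50,602 − $30,100 = $20,502. Book value $30,100.

$101,203; $50,602; $20,502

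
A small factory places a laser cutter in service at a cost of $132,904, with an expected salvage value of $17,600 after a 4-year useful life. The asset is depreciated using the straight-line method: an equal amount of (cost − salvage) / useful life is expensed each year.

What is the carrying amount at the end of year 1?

Depreciable base = $132,904 − $17,600 = $115,304.
Annual expense = $115,304 / 4 = $28,826.
End of year 1: book value $104,078.

$104,078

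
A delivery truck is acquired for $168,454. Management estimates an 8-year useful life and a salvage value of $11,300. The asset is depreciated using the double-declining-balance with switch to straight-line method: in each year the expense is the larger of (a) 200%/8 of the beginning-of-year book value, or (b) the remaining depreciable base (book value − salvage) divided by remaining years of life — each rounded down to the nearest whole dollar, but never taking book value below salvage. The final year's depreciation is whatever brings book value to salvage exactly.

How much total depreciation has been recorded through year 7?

$147,813

Depreciable base = $168,454 − $11,300 = $157,154.
Year 1: DB = ⌊$168,454 × 200%/8⌋ = $42,113; SL = ⌊$157,154/8⌋ = $19,644 → take DB $42,113. Book value $126,341.
Year 2: DB = ⌊$126,341 × 200%/8⌋ = $31,585; SL = ⌊$115,041/7⌋ = $16,434 → take DB $31,585. Book value $94,756.
Year 3: DB = ⌊$94,756 × 200%/8⌋ = $23,689; SL = ⌊$83,456/6⌋ = $13,909 → take DB $23,689. Book value $71,067.
Year 4: DB = ⌊$71,067 × 200%/8⌋ = $17,766; SL = ⌊$59,767/5⌋ = $11,953 → take DB $17,766. Book value $53,301.
Year 5: DB = ⌊$53,301 × 200%/8⌋ = $13,325; SL = ⌊$42,001/4⌋ = $10,500 → take DB $13,325. Book value $39,976.
Year 6: DB = ⌊$39,976 × 200%/8⌋ = $9,994; SL = ⌊$28,676/3⌋ = $9,558 → take DB $9,994. Book value $29,982.
Year 7: DB = ⌊$29,982 × 200%/8⌋ = $7,495; SL = ⌊$18,682/2⌋ = $9,341 → take SL $9,341. Book value $20,641.
Accumulated through year 7 = $168,454 − $20,641 = $147,813.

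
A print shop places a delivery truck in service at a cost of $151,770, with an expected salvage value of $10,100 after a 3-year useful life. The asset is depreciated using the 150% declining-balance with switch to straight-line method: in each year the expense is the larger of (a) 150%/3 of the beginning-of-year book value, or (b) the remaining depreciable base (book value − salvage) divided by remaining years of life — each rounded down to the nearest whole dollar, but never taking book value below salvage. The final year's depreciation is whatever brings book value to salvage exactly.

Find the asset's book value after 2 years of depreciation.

$37,943

Depreciable base = $151,770 − $10,100 = $141,670.
Year 1: DB = ⌊$151,770 × 150%/3⌋ = $75,885; SL = ⌊$141,670/3⌋ = $47,223 → take DB $75,885. Book value $75,885.
Year 2: DB = ⌊$75,885 × 150%/3⌋ = $37,942; SL = ⌊$65,785/2⌋ = $32,892 → take DB $37,942. Book value $37,943.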